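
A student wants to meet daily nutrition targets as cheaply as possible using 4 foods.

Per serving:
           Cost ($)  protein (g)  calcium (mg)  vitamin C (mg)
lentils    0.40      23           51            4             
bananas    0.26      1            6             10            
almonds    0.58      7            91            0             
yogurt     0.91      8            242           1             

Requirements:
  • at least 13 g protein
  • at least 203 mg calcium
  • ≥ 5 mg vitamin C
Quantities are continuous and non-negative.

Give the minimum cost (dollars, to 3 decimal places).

Let x1 = servings of lentils, x2 = servings of bananas, x3 = servings of almonds, x4 = servings of yogurt.
min 0.4x1 + 0.26x2 + 0.58x3 + 0.91x4 s.t.:
  23x1 + 1x2 + 7x3 + 8x4 ≥ 13   (protein)
  51x1 + 6x2 + 91x3 + 242x4 ≥ 203   (calcium)
  4x1 + 10x2 + 1x4 ≥ 5   (vitamin C)
  x1, x2, x3, x4 ≥ 0.
The minimum-cost mix takes nothing from almonds — only lentils, bananas, yogurt. Binding constraints: protein, calcium, vitamin C.
So lentils = 0.2834 servings, bananas = 0.3095 servings, yogurt = 0.7714 servings.
Cost = 0.4·0.2834 + 0.26·0.3095 + 0.91·0.7714 = 0.89580.

$0.896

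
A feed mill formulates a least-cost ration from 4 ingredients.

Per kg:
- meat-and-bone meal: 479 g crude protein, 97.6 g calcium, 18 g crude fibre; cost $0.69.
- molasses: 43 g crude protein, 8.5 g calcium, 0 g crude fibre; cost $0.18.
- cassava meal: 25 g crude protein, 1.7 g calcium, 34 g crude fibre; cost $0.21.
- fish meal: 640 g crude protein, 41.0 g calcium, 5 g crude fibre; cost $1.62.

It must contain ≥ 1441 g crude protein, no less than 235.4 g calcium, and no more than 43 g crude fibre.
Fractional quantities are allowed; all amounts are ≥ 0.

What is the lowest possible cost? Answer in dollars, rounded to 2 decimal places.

Let x1 = kg of meat-and-bone meal, x2 = kg of molasses, x3 = kg of cassava meal, x4 = kg of fish meal.
Minimise 0.69x1 + 0.18x2 + 0.21x3 + 1.62x4 s.t.:
  479x1 + 43x2 + 25x3 + 640x4 ≥ 1441   (crude protein)
  97.6x1 + 8.5x2 + 1.7x3 + 41x4 ≥ 235.4   (calcium)
  18x1 + 34x3 + 5x4 ≤ 43   (crude fibre)
  x1, x2, x3, x4 ≥ 0.
The optimal basis is {meat-and-bone meal, fish meal}; molasses, cassava meal drop out. Binding constraints: crude protein and crude fibre.
So meat-and-bone meal = 2.226 kg, fish meal = 0.5853 kg.
Hence cost = 0.69·2.226 + 1.62·0.5853 = $2.4841.

$2.48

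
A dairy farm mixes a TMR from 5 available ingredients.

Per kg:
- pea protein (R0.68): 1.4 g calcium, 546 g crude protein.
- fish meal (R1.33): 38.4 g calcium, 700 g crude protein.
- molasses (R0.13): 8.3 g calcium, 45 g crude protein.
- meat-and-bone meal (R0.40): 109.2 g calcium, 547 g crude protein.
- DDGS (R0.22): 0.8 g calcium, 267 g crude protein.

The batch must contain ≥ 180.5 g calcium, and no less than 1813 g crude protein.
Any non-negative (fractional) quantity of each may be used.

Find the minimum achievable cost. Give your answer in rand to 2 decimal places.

R1.33

Let x1 = kg of pea protein, x2 = kg of fish meal, x3 = kg of molasses, x4 = kg of meat-and-bone meal, x5 = kg of DDGS.
min 0.68x1 + 1.33x2 + 0.13x3 + 0.4x4 + 0.22x5 s.t.:
  1.4x1 + 38.4x2 + 8.3x3 + 109.2x4 + 0.8x5 ≥ 180.5   (calcium)
  546x1 + 700x2 + 45x3 + 547x4 + 267x5 ≥ 1813   (crude protein)
  x1, x2, x3, x4, x5 ≥ 0.
At the optimum only meat-and-bone meal is positive (pea protein, fish meal, molasses, DDGS = 0). Binding constraint: crude protein.
Solving gives x4 = 3.314.
Hence cost = 0.4·3.314 = R1.3256.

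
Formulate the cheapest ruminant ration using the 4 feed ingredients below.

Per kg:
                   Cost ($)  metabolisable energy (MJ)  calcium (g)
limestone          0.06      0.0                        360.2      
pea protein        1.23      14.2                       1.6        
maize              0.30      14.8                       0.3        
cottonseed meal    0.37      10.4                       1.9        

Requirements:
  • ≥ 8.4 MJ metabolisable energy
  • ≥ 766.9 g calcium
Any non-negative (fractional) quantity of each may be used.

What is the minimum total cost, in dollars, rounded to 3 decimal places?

Let x1 = kg of limestone, x2 = kg of pea protein, x3 = kg of maize, x4 = kg of cottonseed meal.
Minimise 0.06x1 + 1.23x2 + 0.3x3 + 0.37x4 subject to:
  14.2x2 + 14.8x3 + 10.4x4 ≥ 8.4   (metabolisable energy)
  360.2x1 + 1.6x2 + 0.3x3 + 1.9x4 ≥ 766.9   (calcium)
  x1, x2, x3, x4 ≥ 0.
The minimum-cost mix takes nothing from pea protein, cottonseed meal — only limestone, maize. The metabolisable energy and calcium requirements are met with equality.
Optimal quantities: limestone = 2.129 kg, maize = 0.5676 kg.
Hence cost = 0.06·2.129 + 0.3·0.5676 = $0.29802.

$0.298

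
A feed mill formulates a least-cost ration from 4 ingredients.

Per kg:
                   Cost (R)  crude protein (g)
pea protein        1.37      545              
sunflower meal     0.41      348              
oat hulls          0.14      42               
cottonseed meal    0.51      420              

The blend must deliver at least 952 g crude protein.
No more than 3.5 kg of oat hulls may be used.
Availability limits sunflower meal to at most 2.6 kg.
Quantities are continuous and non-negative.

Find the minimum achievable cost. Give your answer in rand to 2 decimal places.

Let x1 = kg of pea protein, x2 = kg of sunflower meal, x3 = kg of oat hulls, x4 = kg of cottonseed meal.
Minimise 1.37x1 + 0.41x2 + 0.14x3 + 0.51x4 subject to:
  545x1 + 348x2 + 42x3 + 420x4 ≥ 952   (crude protein)
  x3 ≤ 3.5
  x2 ≤ 2.6
  x1, x2, x3, x4 ≥ 0.
The cheapest feasible vertex uses only sunflower meal, cottonseed meal; pea protein, oat hulls are not used. The crude protein and the sunflower meal cap requirements are met with equality.
So sunflower meal = 2.6 kg, cottonseed meal = 0.1124 kg.
Hence cost = 0.41·2.6 + 0.51·0.1124 = R1.1233.

R1.12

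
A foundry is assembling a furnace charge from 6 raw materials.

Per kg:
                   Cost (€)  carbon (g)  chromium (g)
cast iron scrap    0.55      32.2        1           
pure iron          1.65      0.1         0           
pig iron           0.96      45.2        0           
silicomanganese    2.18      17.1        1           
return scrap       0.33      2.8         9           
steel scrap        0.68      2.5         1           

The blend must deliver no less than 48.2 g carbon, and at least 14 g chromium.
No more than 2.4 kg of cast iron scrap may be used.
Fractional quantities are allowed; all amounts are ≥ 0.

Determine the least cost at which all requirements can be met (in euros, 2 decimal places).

Let x1 = kg of cast iron scrap, x2 = kg of pure iron, x3 = kg of pig iron, x4 = kg of silicomanganese, x5 = kg of return scrap, x6 = kg of steel scrap.
Minimize 0.55x1 + 1.65x2 + 0.96x3 + 2.18x4 + 0.33x5 + 0.68x6 with:
  32.2x1 + 0.1x2 + 45.2x3 + 17.1x4 + 2.8x5 + 2.5x6 ≥ 48.2   (carbon)
  1x1 + 1x4 + 9x5 + 1x6 ≥ 14   (chromium)
  x1 ≤ 2.4
  x1, x2, x3, x4, x5, x6 ≥ 0.
The cheapest feasible vertex uses only cast iron scrap, return scrap; pure iron, pig iron, silicomanganese, steel scrap are not used. There the carbon and chromium constraints are tight.
Optimal quantities: cast iron scrap = 1.375 kg, return scrap = 1.403 kg.
Hence cost = 0.55·1.375 + 0.33·1.403 = €1.2192.

€1.22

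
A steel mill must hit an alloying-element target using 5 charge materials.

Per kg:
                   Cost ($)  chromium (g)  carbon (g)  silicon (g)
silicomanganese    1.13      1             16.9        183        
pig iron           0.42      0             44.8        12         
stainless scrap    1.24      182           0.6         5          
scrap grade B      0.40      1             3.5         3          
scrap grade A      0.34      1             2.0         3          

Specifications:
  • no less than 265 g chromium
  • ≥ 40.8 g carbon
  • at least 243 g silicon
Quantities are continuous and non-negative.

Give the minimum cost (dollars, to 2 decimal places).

Let x1 = kg of silicomanganese, x2 = kg of pig iron, x3 = kg of stainless scrap, x4 = kg of scrap grade B, x5 = kg of scrap grade A.
Minimize 1.13x1 + 0.42x2 + 1.24x3 + 0.4x4 + 0.34x5 with:
  1x1 + 182x3 + 1x4 + 1x5 ≥ 265   (chromium)
  16.9x1 + 44.8x2 + 0.6x3 + 3.5x4 + 2x5 ≥ 40.8   (carbon)
  183x1 + 12x2 + 5x3 + 3x4 + 3x5 ≥ 243   (silicon)
  x1, x2, x3, x4, x5 ≥ 0.
The minimum-cost mix takes nothing from scrap grade B, scrap grade A — only silicomanganese, pig iron, stainless scrap. Binding constraints: chromium, carbon, silicon.
So silicomanganese = 1.261 kg, pig iron = 0.4156 kg, stainless scrap = 1.449 kg.
Objective = 1.13·1.261 + 0.42·0.4156 + 1.24·1.449 = 3.3962.

$3.40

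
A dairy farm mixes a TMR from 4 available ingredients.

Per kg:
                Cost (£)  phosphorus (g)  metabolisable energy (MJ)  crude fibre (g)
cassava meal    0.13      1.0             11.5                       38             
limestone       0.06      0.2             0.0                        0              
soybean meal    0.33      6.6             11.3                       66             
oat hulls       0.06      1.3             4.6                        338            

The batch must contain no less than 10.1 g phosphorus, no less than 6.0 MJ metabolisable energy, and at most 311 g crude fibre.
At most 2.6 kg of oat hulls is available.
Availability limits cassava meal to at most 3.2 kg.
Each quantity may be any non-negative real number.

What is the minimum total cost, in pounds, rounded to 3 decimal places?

Treat it as an LP. Let x1 = kg of cassava meal, x2 = kg of limestone, x3 = kg of soybean meal, x4 = kg of oat hulls.
Minimize 0.13x1 + 0.06x2 + 0.33x3 + 0.06x4 subject to:
  1x1 + 0.2x2 + 6.6x3 + 1.3x4 ≥ 10.1   (phosphorus)
  11.5x1 + 11.3x3 + 4.6x4 ≥ 6   (metabolisable energy)
  38x1 + 66x3 + 338x4 ≤ 311   (crude fibre)
  x4 ≤ 2.6
  x1 ≤ 3.2
  x1, x2, x3, x4 ≥ 0.
The optimal basis is {soybean meal, oat hulls}; cassava meal, limestone drop out. There the phosphorus and crude fibre constraints are tight.
Optimal quantities: soybean meal = 1.403 kg, oat hulls = 0.6462 kg.
Cost = 0.33·1.403 + 0.06·0.6462 = 0.50176.

£0.502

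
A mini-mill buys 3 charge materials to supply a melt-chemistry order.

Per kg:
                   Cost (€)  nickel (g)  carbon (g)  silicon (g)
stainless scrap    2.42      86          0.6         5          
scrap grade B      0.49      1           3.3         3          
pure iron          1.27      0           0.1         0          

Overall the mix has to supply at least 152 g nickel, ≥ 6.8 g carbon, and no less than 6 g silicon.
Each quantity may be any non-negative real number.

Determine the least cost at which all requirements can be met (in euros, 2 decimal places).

Let x1 = kg of stainless scrap, x2 = kg of scrap grade B, x3 = kg of pure iron.
Minimise 2.42x1 + 0.49x2 + 1.27x3 subject to:
  86x1 + 1x2 ≥ 152   (nickel)
  0.6x1 + 3.3x2 + 0.1x3 ≥ 6.8   (carbon)
  5x1 + 3x2 ≥ 6   (silicon)
  x1, x2, x3 ≥ 0.
The cheapest feasible vertex uses only stainless scrap, scrap grade B; pure iron is not used. Binding constraints: nickel and carbon.
So stainless scrap = 1.747 kg, scrap grade B = 1.743 kg.
Objective = 2.42·1.747 + 0.49·1.743 = 5.0818.

€5.08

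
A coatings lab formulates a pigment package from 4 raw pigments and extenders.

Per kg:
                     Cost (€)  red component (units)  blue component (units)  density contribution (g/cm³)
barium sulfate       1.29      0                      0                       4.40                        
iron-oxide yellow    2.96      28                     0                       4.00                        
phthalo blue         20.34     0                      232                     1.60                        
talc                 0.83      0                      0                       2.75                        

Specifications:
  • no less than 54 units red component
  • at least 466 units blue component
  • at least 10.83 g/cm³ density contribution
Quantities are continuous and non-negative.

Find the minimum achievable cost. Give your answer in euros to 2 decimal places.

Set it up as a linear program. Let x1 = kg of barium sulfate, x2 = kg of iron-oxide yellow, x3 = kg of phthalo blue, x4 = kg of talc.
min 1.29x1 + 2.96x2 + 20.34x3 + 0.83x4 s.t.:
  28x2 ≥ 54   (red component)
  232x3 ≥ 466   (blue component)
  4.4x1 + 4x2 + 1.6x3 + 2.75x4 ≥ 10.83   (density contribution)
  x1, x2, x3, x4 ≥ 0.
The minimum-cost mix takes nothing from barium sulfate, talc — only iron-oxide yellow, phthalo blue. There the red component and blue component constraints are tight.
Solving gives x2 = 1.9286, x3 = 2.0086.
Cost = 2.96·1.9286 + 20.34·2.0086 = 46.5636.

€46.56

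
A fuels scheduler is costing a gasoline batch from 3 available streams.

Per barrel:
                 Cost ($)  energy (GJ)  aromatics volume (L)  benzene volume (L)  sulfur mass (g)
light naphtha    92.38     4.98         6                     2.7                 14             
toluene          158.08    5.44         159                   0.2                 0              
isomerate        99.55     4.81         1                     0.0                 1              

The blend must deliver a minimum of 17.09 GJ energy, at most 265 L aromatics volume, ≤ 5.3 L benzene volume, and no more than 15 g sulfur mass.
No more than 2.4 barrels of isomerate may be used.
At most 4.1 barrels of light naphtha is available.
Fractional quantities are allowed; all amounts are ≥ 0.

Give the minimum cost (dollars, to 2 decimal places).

Set it up as a linear program. Let x1 = barrels of light naphtha, x2 = barrels of toluene, x3 = barrels of isomerate.
min 92.38x1 + 158.08x2 + 99.55x3 s.t.:
  4.98x1 + 5.44x2 + 4.81x3 ≥ 17.09   (energy)
  6x1 + 159x2 + 1x3 ≤ 265   (aromatics volume)
  2.7x1 + 0.2x2 ≤ 5.3   (benzene volume)
  14x1 + 1x3 ≤ 15   (sulfur mass)
  x3 ≤ 2.4
  x1 ≤ 4.1
  x1, x2, x3 ≥ 0.
All 3 inputs are positive at the optimum. Binding constraints: energy, sulfur mass, the isomerate cap.
Optimal quantities: light naphtha = 0.9 barrels, toluene = 0.1956 barrels, isomerate = 2.4 barrels.
Cost = 92.38·0.9 + 158.08·0.1956 + 99.55·2.4 = 352.9824.

$352.98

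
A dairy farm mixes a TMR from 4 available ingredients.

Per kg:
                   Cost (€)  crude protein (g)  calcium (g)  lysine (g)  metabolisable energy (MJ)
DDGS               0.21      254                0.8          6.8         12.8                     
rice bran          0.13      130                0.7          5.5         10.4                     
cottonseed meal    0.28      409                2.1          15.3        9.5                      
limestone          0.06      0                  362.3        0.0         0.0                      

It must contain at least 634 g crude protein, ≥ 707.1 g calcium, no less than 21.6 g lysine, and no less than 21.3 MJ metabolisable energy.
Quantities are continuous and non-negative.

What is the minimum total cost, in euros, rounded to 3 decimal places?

Let x1 = kg of DDGS, x2 = kg of rice bran, x3 = kg of cottonseed meal, x4 = kg of limestone.
Minimize 0.21x1 + 0.13x2 + 0.28x3 + 0.06x4 with:
  254x1 + 130x2 + 409x3 ≥ 634   (crude protein)
  0.8x1 + 0.7x2 + 2.1x3 + 362.3x4 ≥ 707.1   (calcium)
  6.8x1 + 5.5x2 + 15.3x3 ≥ 21.6   (lysine)
  12.8x1 + 10.4x2 + 9.5x3 ≥ 21.3   (metabolisable energy)
  x1, x2, x3, x4 ≥ 0.
The optimal mix uses every input. The crude protein, calcium, lysine, metabolisable energy requirements are met with equality.
Solving gives x1 = 0.8141, x2 = 0.1296, x3 = 1.003, x4 = 1.944.
Cost = 0.21·0.8141 + 0.13·0.1296 + 0.28·1.003 + 0.06·1.944 = 0.58529.

€0.585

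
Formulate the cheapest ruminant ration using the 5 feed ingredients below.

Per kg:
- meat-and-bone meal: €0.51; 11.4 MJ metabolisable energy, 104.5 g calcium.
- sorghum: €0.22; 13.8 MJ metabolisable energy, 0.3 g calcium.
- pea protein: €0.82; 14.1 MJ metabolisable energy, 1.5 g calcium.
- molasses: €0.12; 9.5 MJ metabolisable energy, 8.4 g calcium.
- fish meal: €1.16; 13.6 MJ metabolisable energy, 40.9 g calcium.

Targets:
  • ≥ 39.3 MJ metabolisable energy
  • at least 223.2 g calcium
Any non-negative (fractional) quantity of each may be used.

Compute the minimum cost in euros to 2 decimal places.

Set it up as a linear program. Let x1 = kg of meat-and-bone meal, x2 = kg of sorghum, x3 = kg of pea protein, x4 = kg of molasses, x5 = kg of fish meal.
min 0.51x1 + 0.22x2 + 0.82x3 + 0.12x4 + 1.16x5 subject to:
  11.4x1 + 13.8x2 + 14.1x3 + 9.5x4 + 13.6x5 ≥ 39.3   (metabolisable energy)
  104.5x1 + 0.3x2 + 1.5x3 + 8.4x4 + 40.9x5 ≥ 223.2   (calcium)
  x1, x2, x3, x4, x5 ≥ 0.
The optimal basis is {meat-and-bone meal, molasses}; sorghum, pea protein, fish meal drop out. There the metabolisable energy and calcium constraints are tight.
Solving gives x1 = 1.996, x4 = 1.742.
Cost = 0.51·1.996 + 0.12·1.742 = 1.2270.

€1.23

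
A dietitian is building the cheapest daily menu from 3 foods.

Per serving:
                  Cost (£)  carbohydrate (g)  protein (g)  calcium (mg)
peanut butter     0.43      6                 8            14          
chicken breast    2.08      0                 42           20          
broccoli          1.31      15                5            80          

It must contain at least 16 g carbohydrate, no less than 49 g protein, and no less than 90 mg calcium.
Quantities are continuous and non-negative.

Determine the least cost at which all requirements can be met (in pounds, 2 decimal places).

Let x1 = servings of peanut butter, x2 = servings of chicken breast, x3 = servings of broccoli.
Minimise 0.43x1 + 2.08x2 + 1.31x3 with:
  6x1 + 15x3 ≥ 16   (carbohydrate)
  8x1 + 42x2 + 5x3 ≥ 49   (protein)
  14x1 + 20x2 + 80x3 ≥ 90   (calcium)
  x1, x2, x3 ≥ 0.
The optimal basis is {peanut butter, broccoli}; chicken breast drops out. Binding constraints: protein and calcium.
Optimal quantities: peanut butter = 6.088 servings, broccoli = 0.05965 servings.
Hence cost = 0.43·6.088 + 1.31·0.05965 = £2.6960.

£2.70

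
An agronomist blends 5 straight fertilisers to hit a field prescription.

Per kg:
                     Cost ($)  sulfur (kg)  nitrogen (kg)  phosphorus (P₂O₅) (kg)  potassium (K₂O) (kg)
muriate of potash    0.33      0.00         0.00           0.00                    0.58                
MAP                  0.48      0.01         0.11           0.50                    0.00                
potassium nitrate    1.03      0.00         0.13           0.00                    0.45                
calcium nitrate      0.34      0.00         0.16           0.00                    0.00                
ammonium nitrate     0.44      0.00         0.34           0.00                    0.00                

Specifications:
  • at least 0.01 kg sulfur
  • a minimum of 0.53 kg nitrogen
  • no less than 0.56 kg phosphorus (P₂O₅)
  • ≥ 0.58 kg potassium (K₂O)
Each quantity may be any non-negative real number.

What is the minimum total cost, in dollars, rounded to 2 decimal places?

Treat it as an LP. Let x1 = kg of muriate of potash, x2 = kg of MAP, x3 = kg of potassium nitrate, x4 = kg of calcium nitrate, x5 = kg of ammonium nitrate.
min 0.33x1 + 0.48x2 + 1.03x3 + 0.34x4 + 0.44x5 with:
  0.01x2 ≥ 0.01   (sulfur)
  0.11x2 + 0.13x3 + 0.16x4 + 0.34x5 ≥ 0.53   (nitrogen)
  0.5x2 ≥ 0.56   (phosphorus (P₂O₅))
  0.58x1 + 0.45x3 ≥ 0.58   (potassium (K₂O))
  x1, x2, x3, x4, x5 ≥ 0.
The minimum-cost mix takes nothing from potassium nitrate, calcium nitrate — only muriate of potash, MAP, ammonium nitrate. Binding constraints: nitrogen, phosphorus (P₂O₅), potassium (K₂O).
Solving gives x1 = 1, x2 = 1.12, x5 = 1.196.
Cost = 0.33·1 + 0.48·1.12 + 0.44·1.196 = 1.3938.

$1.39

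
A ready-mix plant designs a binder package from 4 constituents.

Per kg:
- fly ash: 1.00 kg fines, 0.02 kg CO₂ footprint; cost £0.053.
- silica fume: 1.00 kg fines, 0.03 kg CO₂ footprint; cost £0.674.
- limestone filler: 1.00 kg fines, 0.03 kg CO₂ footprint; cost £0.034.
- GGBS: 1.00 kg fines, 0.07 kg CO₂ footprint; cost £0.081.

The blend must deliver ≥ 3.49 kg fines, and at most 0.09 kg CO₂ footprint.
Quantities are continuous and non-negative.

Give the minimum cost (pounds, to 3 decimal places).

£0.147

Let x1 = kg of fly ash, x2 = kg of silica fume, x3 = kg of limestone filler, x4 = kg of GGBS.
min 0.053x1 + 0.674x2 + 0.034x3 + 0.081x4 s.t.:
  1x1 + 1x2 + 1x3 + 1x4 ≥ 3.49   (fines)
  0.02x1 + 0.03x2 + 0.03x3 + 0.07x4 ≤ 0.09   (CO₂ footprint)
  x1, x2, x3, x4 ≥ 0.
The minimum-cost mix takes nothing from silica fume, GGBS — only fly ash, limestone filler. There the fines and CO₂ footprint constraints are tight.
Optimal quantities: fly ash = 1.47 kg, limestone filler = 2.02 kg.
Total cost: 0.053·1.47 + 0.034·2.02 = 0.14659.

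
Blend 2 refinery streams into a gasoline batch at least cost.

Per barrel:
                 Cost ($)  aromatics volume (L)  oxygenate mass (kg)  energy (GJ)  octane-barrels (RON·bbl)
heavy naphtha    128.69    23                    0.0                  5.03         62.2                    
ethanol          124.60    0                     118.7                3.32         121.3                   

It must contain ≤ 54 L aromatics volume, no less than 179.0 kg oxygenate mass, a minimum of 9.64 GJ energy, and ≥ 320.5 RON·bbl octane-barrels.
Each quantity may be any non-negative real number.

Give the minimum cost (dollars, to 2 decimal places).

Set it up as a linear program. Let x1 = barrels of heavy naphtha, x2 = barrels of ethanol.
Minimize 128.69x1 + 124.6x2 with:
  23x1 ≤ 54   (aromatics volume)
  118.7x2 ≥ 179   (oxygenate mass)
  5.03x1 + 3.32x2 ≥ 9.64   (energy)
  62.2x1 + 121.3x2 ≥ 320.5   (octane-barrels)
  x1, x2 ≥ 0.
Both inputs are positive at the optimum. Binding constraints: energy and octane-barrels.
That vertex is x1 = 0.26081, x2 = 2.5085.
Hence cost = 128.69·0.26081 + 124.6·2.5085 = $346.1227.

$346.12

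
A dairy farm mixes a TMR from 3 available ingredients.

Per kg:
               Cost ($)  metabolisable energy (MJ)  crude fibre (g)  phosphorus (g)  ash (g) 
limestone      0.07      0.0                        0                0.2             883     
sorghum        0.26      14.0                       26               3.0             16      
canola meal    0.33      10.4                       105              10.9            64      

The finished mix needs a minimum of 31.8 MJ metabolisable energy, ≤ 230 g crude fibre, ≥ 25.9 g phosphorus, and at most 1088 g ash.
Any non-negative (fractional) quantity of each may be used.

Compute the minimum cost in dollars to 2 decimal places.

$1.87

Let x1 = kg of limestone, x2 = kg of sorghum, x3 = kg of canola meal.
Minimise 0.07x1 + 0.26x2 + 0.33x3 with:
  14x2 + 10.4x3 ≥ 31.8   (metabolisable energy)
  26x2 + 105x3 ≤ 230   (crude fibre)
  0.2x1 + 3x2 + 10.9x3 ≥ 25.9   (phosphorus)
  883x1 + 16x2 + 64x3 ≤ 1088   (ash)
  x1, x2, x3 ≥ 0.
The optimal mix uses every input. The crude fibre, phosphorus, ash requirements are met with equality.
That vertex is x1 = 1.072, x2 = 6.012, x3 = 0.7018.
Cost = 0.07·1.072 + 0.26·6.012 + 0.33·0.7018 = 1.8698.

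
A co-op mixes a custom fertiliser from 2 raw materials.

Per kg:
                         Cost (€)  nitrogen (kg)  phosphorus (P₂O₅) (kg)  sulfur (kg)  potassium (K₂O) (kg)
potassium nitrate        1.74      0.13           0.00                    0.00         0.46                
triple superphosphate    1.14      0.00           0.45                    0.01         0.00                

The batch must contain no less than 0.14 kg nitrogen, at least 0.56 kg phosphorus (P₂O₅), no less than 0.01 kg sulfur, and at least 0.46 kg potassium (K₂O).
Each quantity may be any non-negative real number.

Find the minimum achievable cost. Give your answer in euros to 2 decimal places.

Let x1 = kg of potassium nitrate, x2 = kg of triple superphosphate.
min 1.74x1 + 1.14x2 subject to:
  0.13x1 ≥ 0.14   (nitrogen)
  0.45x2 ≥ 0.56   (phosphorus (P₂O₅))
  0.01x2 ≥ 0.01   (sulfur)
  0.46x1 ≥ 0.46   (potassium (K₂O))
  x1, x2 ≥ 0.
Both inputs are positive at the optimum. The nitrogen and phosphorus (P₂O₅) requirements are met with equality.
That vertex is x1 = 1.077, x2 = 1.244.
Total cost: 1.74·1.077 + 1.14·1.244 = 3.2921.

€3.29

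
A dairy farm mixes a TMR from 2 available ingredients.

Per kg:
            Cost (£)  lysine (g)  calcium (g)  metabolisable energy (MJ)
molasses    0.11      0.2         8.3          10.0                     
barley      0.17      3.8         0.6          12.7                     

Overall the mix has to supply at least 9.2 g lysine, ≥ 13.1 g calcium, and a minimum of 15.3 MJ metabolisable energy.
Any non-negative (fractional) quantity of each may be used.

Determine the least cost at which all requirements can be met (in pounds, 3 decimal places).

£0.554

Let x1 = kg of molasses, x2 = kg of barley.
Minimise 0.11x1 + 0.17x2 subject to:
  0.2x1 + 3.8x2 ≥ 9.2   (lysine)
  8.3x1 + 0.6x2 ≥ 13.1   (calcium)
  10x1 + 12.7x2 ≥ 15.3   (metabolisable energy)
  x1, x2 ≥ 0.
Both inputs are positive at the optimum. Binding constraints: lysine and calcium.
So molasses = 1.409 kg, barley = 2.347 kg.
Objective = 0.11·1.409 + 0.17·2.347 = 0.55398.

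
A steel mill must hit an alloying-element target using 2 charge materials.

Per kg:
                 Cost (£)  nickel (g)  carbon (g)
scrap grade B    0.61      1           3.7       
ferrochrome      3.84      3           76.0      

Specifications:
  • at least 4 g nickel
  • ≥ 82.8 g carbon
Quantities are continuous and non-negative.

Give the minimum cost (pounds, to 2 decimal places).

£4.55

Set it up as a linear program. Let x1 = kg of scrap grade B, x2 = kg of ferrochrome.
min 0.61x1 + 3.84x2 s.t.:
  1x1 + 3x2 ≥ 4   (nickel)
  3.7x1 + 76x2 ≥ 82.8   (carbon)
  x1, x2 ≥ 0.
Both inputs are positive at the optimum. The nickel and carbon requirements are met with equality.
So scrap grade B = 0.8567 kg, ferrochrome = 1.048 kg.
Objective = 0.61·0.8567 + 3.84·1.048 = 4.5469.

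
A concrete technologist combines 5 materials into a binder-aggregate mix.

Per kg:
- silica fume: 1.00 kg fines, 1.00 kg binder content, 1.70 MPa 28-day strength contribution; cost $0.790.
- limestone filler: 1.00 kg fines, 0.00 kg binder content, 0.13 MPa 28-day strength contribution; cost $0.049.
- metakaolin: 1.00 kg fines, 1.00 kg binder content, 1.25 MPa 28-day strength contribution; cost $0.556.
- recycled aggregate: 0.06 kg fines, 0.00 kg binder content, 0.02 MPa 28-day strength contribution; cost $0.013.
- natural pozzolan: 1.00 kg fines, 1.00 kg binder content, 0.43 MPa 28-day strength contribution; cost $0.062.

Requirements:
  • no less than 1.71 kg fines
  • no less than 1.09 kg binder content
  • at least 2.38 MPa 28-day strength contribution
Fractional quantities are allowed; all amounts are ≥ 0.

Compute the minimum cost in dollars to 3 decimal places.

$0.343

Set it up as a linear program. Let x1 = kg of silica fume, x2 = kg of limestone filler, x3 = kg of metakaolin, x4 = kg of recycled aggregate, x5 = kg of natural pozzolan.
Minimise 0.79x1 + 0.049x2 + 0.556x3 + 0.013x4 + 0.062x5 with:
  1x1 + 1x2 + 1x3 + 0.06x4 + 1x5 ≥ 1.71   (fines)
  1x1 + 1x3 + 1x5 ≥ 1.09   (binder content)
  1.7x1 + 0.13x2 + 1.25x3 + 0.02x4 + 0.43x5 ≥ 2.38   (28-day strength contribution)
  x1, x2, x3, x4, x5 ≥ 0.
At the optimum only natural pozzolan is positive (silica fume, limestone filler, metakaolin, recycled aggregate = 0). The 28-day strength contribution requirement is met with equality.
Optimal quantities: natural pozzolan = 5.535 kg.
Cost = 0.062·5.535 = 0.34317.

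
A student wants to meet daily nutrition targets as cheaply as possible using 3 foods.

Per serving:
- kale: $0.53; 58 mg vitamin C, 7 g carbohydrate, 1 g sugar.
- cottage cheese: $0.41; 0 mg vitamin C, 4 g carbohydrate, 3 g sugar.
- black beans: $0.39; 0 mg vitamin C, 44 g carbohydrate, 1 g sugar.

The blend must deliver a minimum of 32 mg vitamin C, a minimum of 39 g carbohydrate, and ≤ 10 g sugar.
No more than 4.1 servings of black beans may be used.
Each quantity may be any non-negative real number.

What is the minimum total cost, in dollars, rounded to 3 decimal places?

$0.604

Treat it as an LP. Let x1 = servings of kale, x2 = servings of cottage cheese, x3 = servings of black beans.
Minimize 0.53x1 + 0.41x2 + 0.39x3 with:
  58x1 ≥ 32   (vitamin C)
  7x1 + 4x2 + 44x3 ≥ 39   (carbohydrate)
  1x1 + 3x2 + 1x3 ≤ 10   (sugar)
  x3 ≤ 4.1
  x1, x2, x3 ≥ 0.
The minimum-cost mix takes nothing from cottage cheese — only kale, black beans. Binding constraints: vitamin C and carbohydrate.
That vertex is x1 = 0.5517, x3 = 0.7986.
Objective = 0.53·0.5517 + 0.39·0.7986 = 0.60386.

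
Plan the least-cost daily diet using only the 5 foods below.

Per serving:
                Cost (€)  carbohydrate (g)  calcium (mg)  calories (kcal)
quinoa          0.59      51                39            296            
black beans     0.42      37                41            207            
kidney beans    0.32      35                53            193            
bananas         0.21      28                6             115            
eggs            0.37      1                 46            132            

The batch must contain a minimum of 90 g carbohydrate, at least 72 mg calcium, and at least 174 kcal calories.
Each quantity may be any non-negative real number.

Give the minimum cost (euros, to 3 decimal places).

€0.742

Let x1 = servings of quinoa, x2 = servings of black beans, x3 = servings of kidney beans, x4 = servings of bananas, x5 = servings of eggs.
Minimise 0.59x1 + 0.42x2 + 0.32x3 + 0.21x4 + 0.37x5 with:
  51x1 + 37x2 + 35x3 + 28x4 + 1x5 ≥ 90   (carbohydrate)
  39x1 + 41x2 + 53x3 + 6x4 + 46x5 ≥ 72   (calcium)
  296x1 + 207x2 + 193x3 + 115x4 + 132x5 ≥ 174   (calories)
  x1, x2, x3, x4, x5 ≥ 0.
The optimal basis is {kidney beans, bananas}; quinoa, black beans, eggs drop out. Binding constraints: carbohydrate and calcium.
So kidney beans = 1.159 servings, bananas = 1.766 servings.
Objective = 0.32·1.159 + 0.21·1.766 = 0.74174.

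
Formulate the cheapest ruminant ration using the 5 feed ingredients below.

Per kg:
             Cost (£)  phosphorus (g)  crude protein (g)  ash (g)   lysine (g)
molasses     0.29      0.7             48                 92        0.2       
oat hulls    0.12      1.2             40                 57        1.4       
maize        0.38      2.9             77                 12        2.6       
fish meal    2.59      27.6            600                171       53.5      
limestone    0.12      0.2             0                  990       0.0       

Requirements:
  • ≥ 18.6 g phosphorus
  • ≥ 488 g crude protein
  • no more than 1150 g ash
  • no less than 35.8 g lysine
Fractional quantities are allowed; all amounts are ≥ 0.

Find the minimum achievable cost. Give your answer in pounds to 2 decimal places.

£1.92

Set it up as a linear program. Let x1 = kg of molasses, x2 = kg of oat hulls, x3 = kg of maize, x4 = kg of fish meal, x5 = kg of limestone.
min 0.29x1 + 0.12x2 + 0.38x3 + 2.59x4 + 0.12x5 s.t.:
  0.7x1 + 1.2x2 + 2.9x3 + 27.6x4 + 0.2x5 ≥ 18.6   (phosphorus)
  48x1 + 40x2 + 77x3 + 600x4 ≥ 488   (crude protein)
  92x1 + 57x2 + 12x3 + 171x4 + 990x5 ≤ 1150   (ash)
  0.2x1 + 1.4x2 + 2.6x3 + 53.5x4 ≥ 35.8   (lysine)
  x1, x2, x3, x4, x5 ≥ 0.
At the optimum only oat hulls, fish meal are positive (molasses, maize, limestone = 0). Binding constraints: crude protein and lysine.
Optimal quantities: oat hulls = 3.56 kg, fish meal = 0.576 kg.
Hence cost = 0.12·3.56 + 2.59·0.576 = £1.9190.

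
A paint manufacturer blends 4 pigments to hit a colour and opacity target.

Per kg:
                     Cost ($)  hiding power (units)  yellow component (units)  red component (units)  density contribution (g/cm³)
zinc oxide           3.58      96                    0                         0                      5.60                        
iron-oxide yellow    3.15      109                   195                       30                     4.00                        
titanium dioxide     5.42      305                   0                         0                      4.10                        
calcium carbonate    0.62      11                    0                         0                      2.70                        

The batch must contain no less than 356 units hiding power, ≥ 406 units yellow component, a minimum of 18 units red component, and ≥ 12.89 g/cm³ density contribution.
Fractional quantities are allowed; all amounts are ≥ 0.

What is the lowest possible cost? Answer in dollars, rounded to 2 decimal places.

$9.32

Let x1 = kg of zinc oxide, x2 = kg of iron-oxide yellow, x3 = kg of titanium dioxide, x4 = kg of calcium carbonate.
min 3.58x1 + 3.15x2 + 5.42x3 + 0.62x4 subject to:
  96x1 + 109x2 + 305x3 + 11x4 ≥ 356   (hiding power)
  195x2 ≥ 406   (yellow component)
  30x2 ≥ 18   (red component)
  5.6x1 + 4x2 + 4.1x3 + 2.7x4 ≥ 12.89   (density contribution)
  x1, x2, x3, x4 ≥ 0.
The cheapest feasible vertex uses only iron-oxide yellow, titanium dioxide, calcium carbonate; zinc oxide is not used. There the hiding power, yellow component, density contribution constraints are tight.
Optimal quantities: iron-oxide yellow = 2.082 kg, titanium dioxide = 0.3832 kg, calcium carbonate = 1.108 kg.
Hence cost = 3.15·2.082 + 5.42·0.3832 + 0.62·1.108 = $9.3222.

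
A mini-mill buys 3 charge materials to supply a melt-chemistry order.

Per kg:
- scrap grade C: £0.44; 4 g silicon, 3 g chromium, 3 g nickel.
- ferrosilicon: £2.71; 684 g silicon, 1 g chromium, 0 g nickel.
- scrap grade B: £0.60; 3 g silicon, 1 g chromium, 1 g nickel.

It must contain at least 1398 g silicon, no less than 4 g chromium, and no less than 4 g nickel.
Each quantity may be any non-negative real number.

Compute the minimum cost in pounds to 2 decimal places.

Set it up as a linear program. Let x1 = kg of scrap grade C, x2 = kg of ferrosilicon, x3 = kg of scrap grade B.
min 0.44x1 + 2.71x2 + 0.6x3 s.t.:
  4x1 + 684x2 + 3x3 ≥ 1398   (silicon)
  3x1 + 1x2 + 1x3 ≥ 4   (chromium)
  3x1 + 1x3 ≥ 4   (nickel)
  x1, x2, x3 ≥ 0.
The cheapest feasible vertex uses only scrap grade C, ferrosilicon; scrap grade B is not used. The silicon and nickel requirements are met with equality.
That vertex is x1 = 1.333, x2 = 2.036.
Hence cost = 0.44·1.333 + 2.71·2.036 = £6.1041.

£6.10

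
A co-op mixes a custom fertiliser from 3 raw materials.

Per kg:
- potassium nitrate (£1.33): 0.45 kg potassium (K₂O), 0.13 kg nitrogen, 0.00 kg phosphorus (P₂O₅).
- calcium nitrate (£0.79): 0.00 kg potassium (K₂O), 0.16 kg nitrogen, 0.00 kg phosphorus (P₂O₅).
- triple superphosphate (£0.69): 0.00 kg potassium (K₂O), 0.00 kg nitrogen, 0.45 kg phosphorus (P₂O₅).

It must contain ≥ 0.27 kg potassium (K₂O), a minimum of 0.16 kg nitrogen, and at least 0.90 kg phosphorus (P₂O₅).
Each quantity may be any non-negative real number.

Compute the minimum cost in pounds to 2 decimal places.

£2.58

Let x1 = kg of potassium nitrate, x2 = kg of calcium nitrate, x3 = kg of triple superphosphate.
Minimise 1.33x1 + 0.79x2 + 0.69x3 s.t.:
  0.45x1 ≥ 0.27   (potassium (K₂O))
  0.13x1 + 0.16x2 ≥ 0.16   (nitrogen)
  0.45x3 ≥ 0.9   (phosphorus (P₂O₅))
  x1, x2, x3 ≥ 0.
All 3 inputs are positive at the optimum. There the potassium (K₂O), nitrogen, phosphorus (P₂O₅) constraints are tight.
Solving gives x1 = 0.6, x2 = 0.5125, x3 = 2.
Total cost: 1.33·0.6 + 0.79·0.5125 + 0.69·2 = 2.5829.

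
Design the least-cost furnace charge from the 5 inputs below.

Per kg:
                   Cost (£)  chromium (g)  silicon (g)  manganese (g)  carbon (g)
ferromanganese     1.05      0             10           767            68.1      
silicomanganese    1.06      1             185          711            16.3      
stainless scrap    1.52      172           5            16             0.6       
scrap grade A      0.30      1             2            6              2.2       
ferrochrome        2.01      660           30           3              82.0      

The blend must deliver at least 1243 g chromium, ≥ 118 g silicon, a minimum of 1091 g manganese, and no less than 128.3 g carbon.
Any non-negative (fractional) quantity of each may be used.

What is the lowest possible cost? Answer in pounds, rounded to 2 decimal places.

Set it up as a linear program. Let x1 = kg of ferromanganese, x2 = kg of silicomanganese, x3 = kg of stainless scrap, x4 = kg of scrap grade A, x5 = kg of ferrochrome.
Minimize 1.05x1 + 1.06x2 + 1.52x3 + 0.3x4 + 2.01x5 with:
  1x2 + 172x3 + 1x4 + 660x5 ≥ 1243   (chromium)
  10x1 + 185x2 + 5x3 + 2x4 + 30x5 ≥ 118   (silicon)
  767x1 + 711x2 + 16x3 + 6x4 + 3x5 ≥ 1091   (manganese)
  68.1x1 + 16.3x2 + 0.6x3 + 2.2x4 + 82x5 ≥ 128.3   (carbon)
  x1, x2, x3, x4, x5 ≥ 0.
The optimal basis is {ferromanganese, silicomanganese, ferrochrome}; stainless scrap, scrap grade A drop out. There the chromium, silicon, manganese constraints are tight.
That vertex is x1 = 1.165, x2 = 0.2695, x5 = 1.883.
Hence cost = 1.05·1.165 + 1.06·0.2695 + 2.01·1.883 = £5.2938.

£5.29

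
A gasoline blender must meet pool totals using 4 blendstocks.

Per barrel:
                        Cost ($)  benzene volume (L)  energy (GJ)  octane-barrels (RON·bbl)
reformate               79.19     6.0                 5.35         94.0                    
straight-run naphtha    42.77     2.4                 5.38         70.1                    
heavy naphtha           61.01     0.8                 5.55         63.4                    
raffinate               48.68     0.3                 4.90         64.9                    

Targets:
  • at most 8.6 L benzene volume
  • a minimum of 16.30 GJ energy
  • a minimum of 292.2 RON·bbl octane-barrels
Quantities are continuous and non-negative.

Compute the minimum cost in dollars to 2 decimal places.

This is a linear program. Let x1 = barrels of reformate, x2 = barrels of straight-run naphtha, x3 = barrels of heavy naphtha, x4 = barrels of raffinate.
min 79.19x1 + 42.77x2 + 61.01x3 + 48.68x4 with:
  6x1 + 2.4x2 + 0.8x3 + 0.3x4 ≤ 8.6   (benzene volume)
  5.35x1 + 5.38x2 + 5.55x3 + 4.9x4 ≥ 16.3   (energy)
  94x1 + 70.1x2 + 63.4x3 + 64.9x4 ≥ 292.2   (octane-barrels)
  x1, x2, x3, x4 ≥ 0.
The cheapest feasible vertex uses only straight-run naphtha, raffinate; reformate, heavy naphtha are not used. Binding constraints: benzene volume and octane-barrels.
Optimal quantities: straight-run naphtha = 3.492 barrels, raffinate = 0.7305 barrels.
Total cost: 42.77·3.492 + 48.68·0.7305 = 184.9136.

$184.91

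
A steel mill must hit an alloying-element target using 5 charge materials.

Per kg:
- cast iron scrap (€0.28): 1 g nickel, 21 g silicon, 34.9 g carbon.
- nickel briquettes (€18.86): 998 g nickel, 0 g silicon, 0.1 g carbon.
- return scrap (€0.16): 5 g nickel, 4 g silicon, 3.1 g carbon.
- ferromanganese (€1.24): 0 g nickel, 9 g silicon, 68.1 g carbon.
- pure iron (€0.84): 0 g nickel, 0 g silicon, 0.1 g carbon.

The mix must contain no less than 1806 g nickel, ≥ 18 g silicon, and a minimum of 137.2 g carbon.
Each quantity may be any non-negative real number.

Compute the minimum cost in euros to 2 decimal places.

Treat it as an LP. Let x1 = kg of cast iron scrap, x2 = kg of nickel briquettes, x3 = kg of return scrap, x4 = kg of ferromanganese, x5 = kg of pure iron.
Minimise 0.28x1 + 18.86x2 + 0.16x3 + 1.24x4 + 0.84x5 s.t.:
  1x1 + 998x2 + 5x3 ≥ 1806   (nickel)
  21x1 + 4x3 + 9x4 ≥ 18   (silicon)
  34.9x1 + 0.1x2 + 3.1x3 + 68.1x4 + 0.1x5 ≥ 137.2   (carbon)
  x1, x2, x3, x4, x5 ≥ 0.
At the optimum only cast iron scrap, nickel briquettes are positive (return scrap, ferromanganese, pure iron = 0). There the nickel and carbon constraints are tight.
Solving gives x1 = 3.9261, x2 = 1.8057.
Cost = 0.28·3.9261 + 18.86·1.8057 = 35.1548.

€35.15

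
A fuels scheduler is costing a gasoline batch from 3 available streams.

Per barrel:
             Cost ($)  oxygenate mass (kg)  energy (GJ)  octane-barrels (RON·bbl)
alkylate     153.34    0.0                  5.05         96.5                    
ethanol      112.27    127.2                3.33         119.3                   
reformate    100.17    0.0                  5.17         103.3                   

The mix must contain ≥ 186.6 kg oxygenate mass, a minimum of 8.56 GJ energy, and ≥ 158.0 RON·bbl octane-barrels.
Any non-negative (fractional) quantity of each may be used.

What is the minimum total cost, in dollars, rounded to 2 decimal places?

Let x1 = barrels of alkylate, x2 = barrels of ethanol, x3 = barrels of reformate.
Minimise 153.34x1 + 112.27x2 + 100.17x3 with:
  127.2x2 ≥ 186.6   (oxygenate mass)
  5.05x1 + 3.33x2 + 5.17x3 ≥ 8.56   (energy)
  96.5x1 + 119.3x2 + 103.3x3 ≥ 158   (octane-barrels)
  x1, x2, x3 ≥ 0.
The optimal basis is {ethanol, reformate}; alkylate drops out. Binding constraints: oxygenate mass and energy.
Optimal quantities: ethanol = 1.467 barrels, reformate = 0.7108 barrels.
Hence cost = 112.27·1.467 + 100.17·0.7108 = $235.9009.

$235.90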